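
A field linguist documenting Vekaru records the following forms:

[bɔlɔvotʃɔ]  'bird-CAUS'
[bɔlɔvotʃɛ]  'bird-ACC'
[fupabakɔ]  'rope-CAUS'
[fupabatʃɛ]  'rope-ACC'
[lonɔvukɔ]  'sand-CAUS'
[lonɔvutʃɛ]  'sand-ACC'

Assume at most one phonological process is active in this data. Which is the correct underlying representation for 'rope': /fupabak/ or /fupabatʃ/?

/fupabak/

In [fupabakɔ] and [fupabatʃɛ] the final segment of 'rope' alternates: [k] ~ [tʃ].
If /tʃ/ were underlying and a rule turned it into [k] before the CAUS suffix, 'bird' would also alternate; but it has [tʃ] in both [bɔlɔvotʃɔ] and [bɔlɔvotʃɛ].
The underlying segment must be /k/; /k/ becomes palato-alveolar [tʃ] before a front vowel, yielding [tʃ] there.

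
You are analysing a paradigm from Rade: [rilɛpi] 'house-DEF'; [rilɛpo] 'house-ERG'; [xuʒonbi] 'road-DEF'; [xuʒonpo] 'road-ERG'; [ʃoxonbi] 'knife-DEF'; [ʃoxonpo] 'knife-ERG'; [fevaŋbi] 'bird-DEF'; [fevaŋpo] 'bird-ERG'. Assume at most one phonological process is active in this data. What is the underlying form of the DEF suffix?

/-bi/

The DEF morpheme has two allomorphs, [-bi] and [-pi].
The ERG suffix, which begins with [p], is invariant after every stem; so [p] is not altered by any rule here.
The DEF suffix is therefore /-bi/ underlyingly, with post-vocalic devoicing: voiced stops become voiceless after a vowel.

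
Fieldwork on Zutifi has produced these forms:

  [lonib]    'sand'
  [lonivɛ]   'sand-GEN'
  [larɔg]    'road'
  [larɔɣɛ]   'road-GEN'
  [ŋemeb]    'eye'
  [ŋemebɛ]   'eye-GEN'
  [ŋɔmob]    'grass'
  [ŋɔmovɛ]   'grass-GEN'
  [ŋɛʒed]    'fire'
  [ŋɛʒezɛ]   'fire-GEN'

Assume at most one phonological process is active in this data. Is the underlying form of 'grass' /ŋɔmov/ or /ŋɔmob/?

/ŋɔmov/

'grass' shows [b] ~ [v] at the end of the stem ([ŋɔmob] vs [ŋɔmovɛ]).
If /b/ were underlying and a rule turned it into [v] before the GEN suffix, 'eye' would also alternate; but it has [b] in both [ŋemeb] and [ŋemebɛ].
So /v/ is underlying, and a rule of word-final hardening — voiced fricatives become stops word-finally — gives [b].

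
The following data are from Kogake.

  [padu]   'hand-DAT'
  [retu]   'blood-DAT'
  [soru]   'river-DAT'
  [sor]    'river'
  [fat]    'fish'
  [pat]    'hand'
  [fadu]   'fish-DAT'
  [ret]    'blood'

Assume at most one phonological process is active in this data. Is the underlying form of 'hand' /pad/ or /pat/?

/pad/

In [padu] and [pat] the final segment of 'hand' alternates: [d] ~ [t].
The stem 'blood' ([retu], [ret]) shows [t] unchanged in both environments, so [t] cannot be basic with [d] derived before the DAT suffix.
So /d/ is underlying, and a rule of word-final obstruent devoicing — voiced obstruents become voiceless word-finally — gives [t].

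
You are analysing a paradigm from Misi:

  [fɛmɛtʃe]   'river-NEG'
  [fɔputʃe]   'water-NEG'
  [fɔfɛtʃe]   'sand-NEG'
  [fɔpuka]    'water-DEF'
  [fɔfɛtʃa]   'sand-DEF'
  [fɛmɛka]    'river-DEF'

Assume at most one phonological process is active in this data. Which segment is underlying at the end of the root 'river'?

The root 'river' surfaces as [fɛmɛka] and [fɛmɛtʃe], with a stem-final [k] ~ [tʃ] alternation.
If /tʃ/ were underlying and a rule turned it into [k] before the DEF suffix, 'sand' would also alternate; but it has [tʃ] in both [fɔfɛtʃa] and [fɔfɛtʃe].
The alternation reflects palatalization before a front vowel: /k/ becomes palato-alveolar [tʃ] before a front vowel. /k/ is underlying.

/k/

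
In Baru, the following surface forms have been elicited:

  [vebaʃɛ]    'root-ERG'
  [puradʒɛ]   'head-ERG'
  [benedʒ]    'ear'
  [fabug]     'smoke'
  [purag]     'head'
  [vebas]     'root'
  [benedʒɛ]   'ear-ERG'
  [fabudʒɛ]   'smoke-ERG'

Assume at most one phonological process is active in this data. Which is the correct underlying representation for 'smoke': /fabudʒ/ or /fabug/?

The stem for 'smoke' ends in [dʒ] in [fabudʒɛ] but [g] in [fabug].
But 'ear' keeps [dʒ] in both environments ([benedʒɛ], [benedʒ]), so there is no rule changing /dʒ/ to [g] in isolation.
The alternation reflects palatalization before a front vowel: /g/ and /s/ become palato-alveolar [dʒ] and [ʃ] before a front vowel. /g/ is underlying.

/fabug/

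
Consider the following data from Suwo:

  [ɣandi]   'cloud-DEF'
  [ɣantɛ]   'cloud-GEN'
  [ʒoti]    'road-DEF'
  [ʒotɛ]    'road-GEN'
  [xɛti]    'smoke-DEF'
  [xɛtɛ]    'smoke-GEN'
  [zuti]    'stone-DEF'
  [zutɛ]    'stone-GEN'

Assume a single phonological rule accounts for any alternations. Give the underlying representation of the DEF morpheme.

The DEF morpheme has two allomorphs, [-di] and [-ti].
The GEN suffix, which begins with [t], is invariant after every stem; so [t] is not altered by any rule here.
So the underlying form is /-di/, and voiced stops become voiceless after a vowel.

/-di/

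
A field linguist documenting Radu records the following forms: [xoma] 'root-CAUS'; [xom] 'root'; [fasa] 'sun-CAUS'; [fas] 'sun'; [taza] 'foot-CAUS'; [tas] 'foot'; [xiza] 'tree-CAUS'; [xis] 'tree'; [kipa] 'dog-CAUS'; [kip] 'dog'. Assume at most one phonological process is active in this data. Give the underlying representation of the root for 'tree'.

The stem for 'tree' ends in [z] in [xiza] but [s] in [xis].
If /s/ were underlying and a rule turned it into [z] before the CAUS suffix, 'sun' would also alternate; but it has [s] in both [fasa] and [fas].
Therefore /z/ is basic and [s] is derived by word-final obstruent devoicing (voiced obstruents become voiceless word-finally).

/xiz/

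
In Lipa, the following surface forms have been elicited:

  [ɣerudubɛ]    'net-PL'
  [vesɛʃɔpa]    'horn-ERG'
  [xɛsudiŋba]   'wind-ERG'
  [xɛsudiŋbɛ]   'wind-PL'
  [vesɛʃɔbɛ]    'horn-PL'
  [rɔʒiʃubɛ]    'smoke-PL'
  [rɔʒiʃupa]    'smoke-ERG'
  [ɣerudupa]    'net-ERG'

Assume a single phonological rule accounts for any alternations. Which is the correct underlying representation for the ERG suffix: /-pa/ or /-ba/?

The ERG morpheme has two allomorphs, [-ba] and [-pa].
By contrast the PL suffix keeps its initial [b] throughout — that segment must be underlying.
So the underlying form is /-pa/, and voiceless stops become voiced after a nasal.

/-pa/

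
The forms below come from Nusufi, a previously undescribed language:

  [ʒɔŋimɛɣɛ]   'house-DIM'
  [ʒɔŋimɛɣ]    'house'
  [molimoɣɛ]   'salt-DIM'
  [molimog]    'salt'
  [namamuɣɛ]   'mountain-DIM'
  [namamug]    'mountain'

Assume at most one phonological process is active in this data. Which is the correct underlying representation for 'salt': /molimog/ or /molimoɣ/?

'salt' shows [ɣ] ~ [g] at the end of the stem ([molimoɣɛ] vs [molimog]).
The stem 'house' ([ʒɔŋimɛɣɛ], [ʒɔŋimɛɣ]) shows [ɣ] unchanged in both environments, so [ɣ] cannot be basic with [g] derived in isolation.
The underlying segment must be /g/; voiced stops become fricatives between vowels, yielding [ɣ] there.

/molimog/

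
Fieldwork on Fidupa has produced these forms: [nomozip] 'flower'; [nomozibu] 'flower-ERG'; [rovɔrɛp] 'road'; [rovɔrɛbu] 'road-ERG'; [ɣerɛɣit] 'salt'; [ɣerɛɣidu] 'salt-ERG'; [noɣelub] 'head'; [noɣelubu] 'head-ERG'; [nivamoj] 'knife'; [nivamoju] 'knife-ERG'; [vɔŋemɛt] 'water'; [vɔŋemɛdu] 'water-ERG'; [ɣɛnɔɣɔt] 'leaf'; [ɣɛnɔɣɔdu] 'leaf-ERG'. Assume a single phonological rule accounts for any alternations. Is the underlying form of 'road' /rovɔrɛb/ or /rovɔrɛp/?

The root 'road' surfaces as [rovɔrɛp] and [rovɔrɛbu], with a stem-final [p] ~ [b] alternation.
If /b/ were underlying and a rule turned it into [p] in isolation, 'head' would also alternate; but it has [b] in both [noɣelub] and [noɣelubu].
The alternation reflects intervocalic voicing: voiceless stops become voiced between vowels. /p/ is underlying.

/rovɔrɛp/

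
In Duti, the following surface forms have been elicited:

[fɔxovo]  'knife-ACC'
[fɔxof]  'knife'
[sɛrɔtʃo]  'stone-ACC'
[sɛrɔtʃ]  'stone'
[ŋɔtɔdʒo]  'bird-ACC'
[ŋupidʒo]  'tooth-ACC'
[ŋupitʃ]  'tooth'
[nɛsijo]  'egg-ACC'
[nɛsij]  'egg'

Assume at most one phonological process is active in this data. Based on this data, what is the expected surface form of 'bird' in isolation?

In [ŋupidʒo] and [ŋupitʃ] the final segment of 'tooth' alternates: [dʒ] ~ [tʃ].
Compare 'stone', with invariant [tʃ] in [sɛrɔtʃo] and [sɛrɔtʃ]: an analysis with underlying /tʃ/ and a rule producing [dʒ] before the ACC suffix would wrongly predict alternation here too.
So /dʒ/ is underlying, and a rule of word-final obstruent devoicing — voiced obstruents become voiceless word-finally — gives [tʃ].
From [ŋɔtɔdʒo] the stem 'bird' is /ŋɔtɔdʒ/; word-finally this yields [ŋɔtɔtʃ].

[ŋɔtɔtʃ]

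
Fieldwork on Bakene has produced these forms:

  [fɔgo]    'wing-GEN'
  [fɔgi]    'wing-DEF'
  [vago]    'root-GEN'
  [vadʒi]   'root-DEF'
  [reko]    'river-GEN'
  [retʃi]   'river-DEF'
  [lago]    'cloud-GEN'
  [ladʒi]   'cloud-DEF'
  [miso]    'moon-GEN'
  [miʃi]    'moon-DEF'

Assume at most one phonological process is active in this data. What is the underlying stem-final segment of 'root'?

'root' shows [g] ~ [dʒ] at the end of the stem ([vago] vs [vadʒi]).
Compare 'wing', with invariant [g] in [fɔgo] and [fɔgi]: an analysis with underlying /g/ and a rule producing [dʒ] before the DEF suffix would wrongly predict alternation here too.
Therefore /dʒ/ is basic and [g] is derived by depalatalization (palato-alveolar /tʃ/, /dʒ/ and /ʃ/ become [k], [g] and [s] when no front vowel follows).

/dʒ/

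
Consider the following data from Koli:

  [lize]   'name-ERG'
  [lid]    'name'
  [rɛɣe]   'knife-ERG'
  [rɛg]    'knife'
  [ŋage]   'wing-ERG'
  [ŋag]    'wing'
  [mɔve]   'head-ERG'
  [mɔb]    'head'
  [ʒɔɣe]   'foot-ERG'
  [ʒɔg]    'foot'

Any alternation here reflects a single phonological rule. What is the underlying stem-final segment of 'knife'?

/ɣ/

The stem for 'knife' ends in [ɣ] in [rɛɣe] but [g] in [rɛg].
If /g/ were underlying and a rule turned it into [ɣ] before the ERG suffix, 'wing' would also alternate; but it has [g] in both [ŋage] and [ŋag].
The alternation reflects word-final hardening: voiced fricatives become stops word-finally. /ɣ/ is underlying.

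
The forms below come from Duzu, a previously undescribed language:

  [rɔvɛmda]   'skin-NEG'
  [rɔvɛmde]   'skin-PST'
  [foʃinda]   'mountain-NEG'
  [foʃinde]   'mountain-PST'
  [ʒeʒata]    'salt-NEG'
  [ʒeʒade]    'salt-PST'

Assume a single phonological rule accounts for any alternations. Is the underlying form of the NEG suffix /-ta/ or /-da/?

/-ta/

The NEG suffix surfaces as [-da] and [-ta], depending on the final segment of the stem.
The PST suffix, which begins with [d], is invariant after every stem; so [d] is not altered by any rule here.
The NEG suffix is therefore /-ta/ underlyingly, with post-nasal voicing: voiceless stops become voiced after a nasal.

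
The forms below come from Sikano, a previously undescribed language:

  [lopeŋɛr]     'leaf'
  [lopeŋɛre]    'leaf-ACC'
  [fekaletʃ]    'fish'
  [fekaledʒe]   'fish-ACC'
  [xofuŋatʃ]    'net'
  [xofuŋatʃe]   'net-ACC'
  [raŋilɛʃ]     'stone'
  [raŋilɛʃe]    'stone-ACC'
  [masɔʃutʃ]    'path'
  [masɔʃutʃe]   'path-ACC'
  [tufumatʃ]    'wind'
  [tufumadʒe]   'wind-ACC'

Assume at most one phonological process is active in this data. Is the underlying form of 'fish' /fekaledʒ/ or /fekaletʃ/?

/fekaledʒ/

In [fekaletʃ] and [fekaledʒe] the final segment of 'fish' alternates: [tʃ] ~ [dʒ].
If /tʃ/ were underlying and a rule turned it into [dʒ] before the ACC suffix, 'net' would also alternate; but it has [tʃ] in both [xofuŋatʃ] and [xofuŋatʃe].
So /dʒ/ is underlying, and a rule of word-final obstruent devoicing — voiced obstruents become voiceless word-finally — gives [tʃ].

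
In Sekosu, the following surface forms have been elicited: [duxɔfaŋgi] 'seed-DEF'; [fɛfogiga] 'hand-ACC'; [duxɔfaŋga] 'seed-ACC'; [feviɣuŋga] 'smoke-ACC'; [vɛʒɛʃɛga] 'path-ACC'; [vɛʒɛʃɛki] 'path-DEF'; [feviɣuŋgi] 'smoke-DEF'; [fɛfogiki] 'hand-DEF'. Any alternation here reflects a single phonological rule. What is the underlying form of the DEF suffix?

The DEF suffix surfaces as [-gi] and [-ki], depending on the final segment of the stem.
By contrast the ACC suffix keeps its initial [g] throughout — that segment must be underlying.
The DEF suffix is therefore /-ki/ underlyingly, with post-nasal voicing: voiceless stops become voiced after a nasal.

/-ki/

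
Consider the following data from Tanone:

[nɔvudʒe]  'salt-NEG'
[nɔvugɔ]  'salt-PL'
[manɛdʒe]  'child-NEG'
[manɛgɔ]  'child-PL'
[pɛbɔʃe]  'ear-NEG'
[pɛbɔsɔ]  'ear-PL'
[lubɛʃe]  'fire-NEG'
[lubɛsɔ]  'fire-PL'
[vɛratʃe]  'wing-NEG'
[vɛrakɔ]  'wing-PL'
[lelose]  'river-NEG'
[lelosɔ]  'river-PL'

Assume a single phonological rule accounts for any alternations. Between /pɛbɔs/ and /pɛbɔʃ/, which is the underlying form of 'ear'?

/pɛbɔʃ/

In [pɛbɔʃe] and [pɛbɔsɔ] the final segment of 'ear' alternates: [ʃ] ~ [s].
But 'river' keeps [s] in both environments ([lelose], [lelosɔ]), so there is no rule changing /s/ to [ʃ] before the NEG suffix.
The alternation reflects depalatalization: palato-alveolar /tʃ/, /dʒ/ and /ʃ/ become [k], [g] and [s] when no front vowel follows. /ʃ/ is underlying.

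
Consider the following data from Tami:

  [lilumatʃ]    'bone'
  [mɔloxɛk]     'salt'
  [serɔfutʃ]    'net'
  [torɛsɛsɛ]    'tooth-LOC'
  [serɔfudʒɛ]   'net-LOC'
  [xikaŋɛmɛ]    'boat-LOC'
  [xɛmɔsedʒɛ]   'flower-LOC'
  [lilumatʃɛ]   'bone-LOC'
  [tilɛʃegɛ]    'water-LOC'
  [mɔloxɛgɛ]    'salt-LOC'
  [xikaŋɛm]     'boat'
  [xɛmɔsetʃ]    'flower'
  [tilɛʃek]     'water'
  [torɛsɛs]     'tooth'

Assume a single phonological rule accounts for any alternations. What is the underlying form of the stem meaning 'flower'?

The root 'flower' surfaces as [xɛmɔsetʃ] and [xɛmɔsedʒɛ], with a stem-final [tʃ] ~ [dʒ] alternation.
The stem 'bone' ([lilumatʃ], [lilumatʃɛ]) shows [tʃ] unchanged in both environments, so [tʃ] cannot be basic with [dʒ] derived before the LOC suffix.
The alternation reflects word-final obstruent devoicing: voiced obstruents become voiceless word-finally. /dʒ/ is underlying.

/xɛmɔsedʒ/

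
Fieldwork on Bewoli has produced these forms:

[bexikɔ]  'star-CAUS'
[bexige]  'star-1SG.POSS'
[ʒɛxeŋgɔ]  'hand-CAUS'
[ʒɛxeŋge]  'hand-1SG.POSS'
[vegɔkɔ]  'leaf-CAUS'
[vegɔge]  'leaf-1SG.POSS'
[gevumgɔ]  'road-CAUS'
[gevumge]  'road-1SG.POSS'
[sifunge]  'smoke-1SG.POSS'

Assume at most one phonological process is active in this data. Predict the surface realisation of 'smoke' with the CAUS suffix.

The CAUS suffix surfaces as [-gɔ] and [-kɔ], depending on the final segment of the stem.
By contrast the 1SG.POSS suffix keeps its initial [g] throughout — that segment must be underlying.
The CAUS suffix is therefore /-kɔ/ underlyingly, with post-nasal voicing: voiceless stops become voiced after a nasal.
After 'smoke', which ends in a nasal, the suffix surfaces as [-gɔ], giving [sifungɔ].

[sifungɔ]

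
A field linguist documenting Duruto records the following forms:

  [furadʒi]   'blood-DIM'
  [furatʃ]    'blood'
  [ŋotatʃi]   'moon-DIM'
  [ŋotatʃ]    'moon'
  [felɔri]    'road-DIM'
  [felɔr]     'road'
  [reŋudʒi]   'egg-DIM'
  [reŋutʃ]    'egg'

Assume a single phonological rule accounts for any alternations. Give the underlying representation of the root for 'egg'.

/reŋudʒ/

The root 'egg' surfaces as [reŋudʒi] and [reŋutʃ], with a stem-final [dʒ] ~ [tʃ] alternation.
Compare 'moon', with invariant [tʃ] in [ŋotatʃi] and [ŋotatʃ]: an analysis with underlying /tʃ/ and a rule producing [dʒ] before the DIM suffix would wrongly predict alternation here too.
The alternation reflects word-final obstruent devoicing: voiced obstruents become voiceless word-finally. /dʒ/ is underlying.
Hence 'egg' is /reŋudʒ/ underlyingly.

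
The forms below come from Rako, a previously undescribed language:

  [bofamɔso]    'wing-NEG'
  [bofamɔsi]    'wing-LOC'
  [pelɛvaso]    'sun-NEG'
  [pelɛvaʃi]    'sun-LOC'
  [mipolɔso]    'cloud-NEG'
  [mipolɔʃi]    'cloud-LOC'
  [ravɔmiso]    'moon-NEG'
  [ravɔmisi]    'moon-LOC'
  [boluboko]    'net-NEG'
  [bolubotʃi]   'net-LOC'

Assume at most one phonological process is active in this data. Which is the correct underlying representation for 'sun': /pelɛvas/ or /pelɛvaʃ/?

/pelɛvaʃ/

In [pelɛvaso] and [pelɛvaʃi] the final segment of 'sun' alternates: [s] ~ [ʃ].
Compare 'moon', with invariant [s] in [ravɔmiso] and [ravɔmisi]: an analysis with underlying /s/ and a rule producing [ʃ] before the LOC suffix would wrongly predict alternation here too.
Therefore /ʃ/ is basic and [s] is derived by depalatalization (palato-alveolar /tʃ/ and /ʃ/ become [k] and [s] when no front vowel follows).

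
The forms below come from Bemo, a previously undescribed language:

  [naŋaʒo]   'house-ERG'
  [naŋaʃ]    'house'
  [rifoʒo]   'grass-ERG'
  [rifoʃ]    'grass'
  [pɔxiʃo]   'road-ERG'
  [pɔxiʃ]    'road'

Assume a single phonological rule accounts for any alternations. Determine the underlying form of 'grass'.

/rifoʒ/

The stem for 'grass' ends in [ʒ] in [rifoʒo] but [ʃ] in [rifoʃ].
If /ʃ/ were underlying and a rule turned it into [ʒ] before the ERG suffix, 'road' would also alternate; but it has [ʃ] in both [pɔxiʃo] and [pɔxiʃ].
The underlying segment must be /ʒ/; voiced obstruents become voiceless word-finally, yielding [ʃ] there.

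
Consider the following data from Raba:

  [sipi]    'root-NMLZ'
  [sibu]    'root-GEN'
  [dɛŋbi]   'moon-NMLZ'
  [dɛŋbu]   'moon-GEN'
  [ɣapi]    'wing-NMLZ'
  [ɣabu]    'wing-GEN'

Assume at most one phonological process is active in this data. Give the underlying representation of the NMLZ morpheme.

The NMLZ suffix surfaces as [-bi] and [-pi], depending on the final segment of the stem.
By contrast the GEN suffix keeps its initial [b] throughout — that segment must be underlying.
The NMLZ suffix is therefore /-pi/ underlyingly, with post-nasal voicing: voiceless stops become voiced after a nasal.

/-pi/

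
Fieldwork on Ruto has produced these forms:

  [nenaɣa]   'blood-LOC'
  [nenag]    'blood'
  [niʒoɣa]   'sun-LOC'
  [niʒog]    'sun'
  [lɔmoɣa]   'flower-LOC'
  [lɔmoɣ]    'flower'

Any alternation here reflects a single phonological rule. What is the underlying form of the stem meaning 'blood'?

/nenag/

In [nenaɣa] and [nenag] the final segment of 'blood' alternates: [ɣ] ~ [g].
The stem 'flower' ([lɔmoɣa], [lɔmoɣ]) shows [ɣ] unchanged in both environments, so [ɣ] cannot be basic with [g] derived in isolation.
The alternation reflects intervocalic spirantization: voiced stops become fricatives between vowels. /g/ is underlying.
The underlying form of 'blood' is therefore /nenag/.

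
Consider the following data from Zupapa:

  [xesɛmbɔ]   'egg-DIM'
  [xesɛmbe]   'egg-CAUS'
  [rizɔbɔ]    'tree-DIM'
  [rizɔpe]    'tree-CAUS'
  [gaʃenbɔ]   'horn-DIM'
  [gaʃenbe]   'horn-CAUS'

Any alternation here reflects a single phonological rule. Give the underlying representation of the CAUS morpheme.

/-pe/

The CAUS morpheme has two allomorphs, [-be] and [-pe].
By contrast the DIM suffix keeps its initial [b] throughout — that segment must be underlying.
So the underlying form is /-pe/, and voiceless stops become voiced after a nasal.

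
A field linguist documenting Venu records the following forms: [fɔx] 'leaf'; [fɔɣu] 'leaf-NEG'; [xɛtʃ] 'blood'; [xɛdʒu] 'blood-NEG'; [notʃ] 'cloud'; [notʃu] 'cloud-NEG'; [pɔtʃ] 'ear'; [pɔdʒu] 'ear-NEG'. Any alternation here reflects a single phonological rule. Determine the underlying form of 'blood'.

The stem for 'blood' ends in [tʃ] in [xɛtʃ] but [dʒ] in [xɛdʒu].
But 'cloud' keeps [tʃ] in both environments ([notʃ], [notʃu]), so there is no rule changing /tʃ/ to [dʒ] before the NEG suffix.
Therefore /dʒ/ is basic and [tʃ] is derived by word-final obstruent devoicing (voiced obstruents become voiceless word-finally).
So 'blood' = /xɛdʒ/.

/xɛdʒ/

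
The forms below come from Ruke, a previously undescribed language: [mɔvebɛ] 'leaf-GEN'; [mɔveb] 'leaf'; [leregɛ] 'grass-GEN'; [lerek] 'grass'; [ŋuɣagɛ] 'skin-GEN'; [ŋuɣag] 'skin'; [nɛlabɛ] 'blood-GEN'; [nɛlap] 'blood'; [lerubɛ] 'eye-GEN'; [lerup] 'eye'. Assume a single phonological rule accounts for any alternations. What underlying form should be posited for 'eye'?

/lerup/

The root 'eye' surfaces as [lerubɛ] and [lerup], with a stem-final [b] ~ [p] alternation.
But 'leaf' keeps [b] in both environments ([mɔvebɛ], [mɔveb]), so there is no rule changing /b/ to [p] in isolation.
The alternation reflects intervocalic voicing: voiceless stops become voiced between vowels. /p/ is underlying.
Hence 'eye' is /lerup/ underlyingly.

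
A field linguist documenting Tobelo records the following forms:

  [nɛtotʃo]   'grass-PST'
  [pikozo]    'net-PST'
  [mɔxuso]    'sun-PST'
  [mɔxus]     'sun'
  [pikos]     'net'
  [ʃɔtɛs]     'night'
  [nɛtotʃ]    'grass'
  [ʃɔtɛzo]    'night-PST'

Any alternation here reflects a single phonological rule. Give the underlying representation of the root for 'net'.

/pikoz/

'net' shows [s] ~ [z] at the end of the stem ([pikos] vs [pikozo]).
If /s/ were underlying and a rule turned it into [z] before the PST suffix, 'sun' would also alternate; but it has [s] in both [mɔxus] and [mɔxuso].
Therefore /z/ is basic and [s] is derived by word-final obstruent devoicing (voiced obstruents become voiceless word-finally).
The underlying form of 'net' is therefore /pikoz/.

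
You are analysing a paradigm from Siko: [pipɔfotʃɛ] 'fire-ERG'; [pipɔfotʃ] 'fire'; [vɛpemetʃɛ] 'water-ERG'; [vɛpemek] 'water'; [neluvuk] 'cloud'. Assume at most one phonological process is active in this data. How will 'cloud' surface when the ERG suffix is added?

[neluvutʃɛ]

The stem for 'water' ends in [tʃ] in [vɛpemetʃɛ] but [k] in [vɛpemek].
Compare 'fire', with invariant [tʃ] in [pipɔfotʃɛ] and [pipɔfotʃ]: an analysis with underlying /tʃ/ and a rule producing [k] in isolation would wrongly predict alternation here too.
Therefore /k/ is basic and [tʃ] is derived by palatalization before a front vowel (/k/ becomes palato-alveolar [tʃ] before a front vowel).
From [neluvuk] the stem 'cloud' is /neluvuk/; before a front vowel this yields [neluvutʃɛ].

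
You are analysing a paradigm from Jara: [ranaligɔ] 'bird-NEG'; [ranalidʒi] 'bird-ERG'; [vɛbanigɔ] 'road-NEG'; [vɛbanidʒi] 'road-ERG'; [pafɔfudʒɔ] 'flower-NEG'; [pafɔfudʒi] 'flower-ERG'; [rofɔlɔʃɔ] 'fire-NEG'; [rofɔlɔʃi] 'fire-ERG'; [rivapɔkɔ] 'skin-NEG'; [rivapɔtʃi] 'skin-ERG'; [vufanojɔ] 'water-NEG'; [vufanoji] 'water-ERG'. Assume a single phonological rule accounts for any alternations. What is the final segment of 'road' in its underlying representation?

'road' shows [g] ~ [dʒ] at the end of the stem ([vɛbanigɔ] vs [vɛbanidʒi]).
If /dʒ/ were underlying and a rule turned it into [g] before the NEG suffix, 'flower' would also alternate; but it has [dʒ] in both [pafɔfudʒɔ] and [pafɔfudʒi].
So /g/ is underlying, and a rule of palatalization before a front vowel — /k/ and /g/ become palato-alveolar [tʃ] and [dʒ] before a front vowel — gives [dʒ].

/g/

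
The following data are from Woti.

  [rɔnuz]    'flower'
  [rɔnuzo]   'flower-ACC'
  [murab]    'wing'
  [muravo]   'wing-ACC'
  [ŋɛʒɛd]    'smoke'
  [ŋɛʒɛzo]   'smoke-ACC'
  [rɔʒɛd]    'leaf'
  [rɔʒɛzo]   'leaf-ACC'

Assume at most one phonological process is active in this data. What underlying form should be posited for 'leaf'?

/rɔʒɛd/

In [rɔʒɛd] and [rɔʒɛzo] the final segment of 'leaf' alternates: [d] ~ [z].
The stem 'flower' ([rɔnuz], [rɔnuzo]) shows [z] unchanged in both environments, so [z] cannot be basic with [d] derived in isolation.
The underlying segment must be /d/; voiced stops become fricatives between vowels, yielding [z] there.
Hence 'leaf' is /rɔʒɛd/ underlyingly.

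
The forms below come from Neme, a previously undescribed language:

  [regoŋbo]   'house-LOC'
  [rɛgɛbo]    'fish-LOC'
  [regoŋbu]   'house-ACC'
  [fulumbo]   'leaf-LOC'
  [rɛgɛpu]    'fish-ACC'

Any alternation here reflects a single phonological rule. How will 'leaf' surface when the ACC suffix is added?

The ACC suffix surfaces as [-bu] and [-pu], depending on the final segment of the stem.
The LOC suffix, which begins with [b], is invariant after every stem; so [b] is not altered by any rule here.
The ACC suffix is therefore /-pu/ underlyingly, with post-nasal voicing: voiceless stops become voiced after a nasal.
After 'leaf', which ends in a nasal, the suffix surfaces as [-bu], giving [fulumbu].

[fulumbu]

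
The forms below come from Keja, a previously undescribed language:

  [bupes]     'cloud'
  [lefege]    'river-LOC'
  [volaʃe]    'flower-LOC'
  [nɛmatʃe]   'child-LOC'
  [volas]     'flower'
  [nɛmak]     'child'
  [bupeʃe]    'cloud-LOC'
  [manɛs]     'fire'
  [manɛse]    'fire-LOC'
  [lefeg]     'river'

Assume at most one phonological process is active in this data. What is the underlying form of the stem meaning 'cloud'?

/bupeʃ/

In [bupes] and [bupeʃe] the final segment of 'cloud' alternates: [s] ~ [ʃ].
If /s/ were underlying and a rule turned it into [ʃ] before the LOC suffix, 'fire' would also alternate; but it has [s] in both [manɛs] and [manɛse].
Therefore /ʃ/ is basic and [s] is derived by depalatalization (palato-alveolar /tʃ/ and /ʃ/ become [k] and [s] when no front vowel follows).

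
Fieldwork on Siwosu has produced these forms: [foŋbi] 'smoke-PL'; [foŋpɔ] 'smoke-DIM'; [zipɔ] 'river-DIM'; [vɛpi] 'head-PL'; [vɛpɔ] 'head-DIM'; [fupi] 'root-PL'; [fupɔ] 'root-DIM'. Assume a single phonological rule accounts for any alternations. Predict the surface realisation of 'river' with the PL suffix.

[zipi]

The PL suffix surfaces as [-bi] and [-pi], depending on the final segment of the stem.
By contrast the DIM suffix keeps its initial [p] throughout — that segment must be underlying.
So the underlying form is /-bi/, and voiced stops become voiceless after a vowel.
After 'river', which ends in a vowel, the suffix surfaces as [-pi], giving [zipi].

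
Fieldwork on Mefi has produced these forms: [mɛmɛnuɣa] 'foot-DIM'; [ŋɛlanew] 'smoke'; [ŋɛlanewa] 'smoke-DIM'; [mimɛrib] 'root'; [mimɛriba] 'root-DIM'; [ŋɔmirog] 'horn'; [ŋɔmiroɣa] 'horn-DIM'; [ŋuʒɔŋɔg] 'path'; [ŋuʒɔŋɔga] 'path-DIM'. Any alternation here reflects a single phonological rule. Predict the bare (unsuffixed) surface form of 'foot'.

In [ŋɔmirog] and [ŋɔmiroɣa] the final segment of 'horn' alternates: [g] ~ [ɣ].
The stem 'path' ([ŋuʒɔŋɔg], [ŋuʒɔŋɔga]) shows [g] unchanged in both environments, so [g] cannot be basic with [ɣ] derived before the DIM suffix.
The alternation reflects word-final hardening: voiced fricatives become stops word-finally. /ɣ/ is underlying.
The one attested form of 'foot', [mɛmɛnuɣa], shows underlying /mɛmɛnuɣ/. Applying the same rule word-finally gives [mɛmɛnug].

[mɛmɛnug]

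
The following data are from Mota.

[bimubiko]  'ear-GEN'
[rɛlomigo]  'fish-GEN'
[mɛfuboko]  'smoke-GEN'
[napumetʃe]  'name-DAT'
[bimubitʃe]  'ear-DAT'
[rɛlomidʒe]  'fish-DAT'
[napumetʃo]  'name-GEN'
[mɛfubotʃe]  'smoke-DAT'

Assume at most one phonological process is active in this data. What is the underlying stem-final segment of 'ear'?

The stem for 'ear' ends in [k] in [bimubiko] but [tʃ] in [bimubitʃe].
But 'name' keeps [tʃ] in both environments ([napumetʃo], [napumetʃe]), so there is no rule changing /tʃ/ to [k] before the GEN suffix.
Therefore /k/ is basic and [tʃ] is derived by palatalization before a front vowel (/k/ and /g/ become palato-alveolar [tʃ] and [dʒ] before a front vowel).

/k/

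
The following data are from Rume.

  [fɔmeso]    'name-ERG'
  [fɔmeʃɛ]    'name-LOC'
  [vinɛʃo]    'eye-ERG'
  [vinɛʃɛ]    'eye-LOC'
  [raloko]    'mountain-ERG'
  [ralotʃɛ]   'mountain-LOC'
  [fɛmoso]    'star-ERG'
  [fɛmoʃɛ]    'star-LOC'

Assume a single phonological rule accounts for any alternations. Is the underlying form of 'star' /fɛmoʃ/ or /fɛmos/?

The stem for 'star' ends in [s] in [fɛmoso] but [ʃ] in [fɛmoʃɛ].
If /ʃ/ were underlying and a rule turned it into [s] before the ERG suffix, 'eye' would also alternate; but it has [ʃ] in both [vinɛʃo] and [vinɛʃɛ].
The alternation reflects palatalization before a front vowel: /k/ and /s/ become palato-alveolar [tʃ] and [ʃ] before a front vowel. /s/ is underlying.

/fɛmos/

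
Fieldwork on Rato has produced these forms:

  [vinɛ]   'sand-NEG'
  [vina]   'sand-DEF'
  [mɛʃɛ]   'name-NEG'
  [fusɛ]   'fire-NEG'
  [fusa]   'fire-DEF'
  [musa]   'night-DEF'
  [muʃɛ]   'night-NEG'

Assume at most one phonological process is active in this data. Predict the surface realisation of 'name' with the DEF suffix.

The stem for 'night' ends in [s] in [musa] but [ʃ] in [muʃɛ].
But 'fire' keeps [s] in both environments ([fusa], [fusɛ]), so there is no rule changing /s/ to [ʃ] before the NEG suffix.
Therefore /ʃ/ is basic and [s] is derived by depalatalization (palato-alveolar /ʃ/ becomes [s] when no front vowel follows).
The one attested form of 'name', [mɛʃɛ], shows underlying /mɛʃ/. Applying the same rule when no front vowel follows gives [mɛsa].

[mɛsa]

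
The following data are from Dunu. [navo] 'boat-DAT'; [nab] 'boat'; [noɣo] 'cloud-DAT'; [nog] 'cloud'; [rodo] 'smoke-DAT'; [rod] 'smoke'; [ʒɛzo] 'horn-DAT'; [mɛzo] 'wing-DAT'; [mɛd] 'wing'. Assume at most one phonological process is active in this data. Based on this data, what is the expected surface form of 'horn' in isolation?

[ʒɛd]

The stem for 'wing' ends in [z] in [mɛzo] but [d] in [mɛd].
But 'smoke' keeps [d] in both environments ([rodo], [rod]), so there is no rule changing /d/ to [z] before the DAT suffix.
Therefore /z/ is basic and [d] is derived by word-final hardening (voiced fricatives become stops word-finally).
The one attested form of 'horn', [ʒɛzo], shows underlying /ʒɛz/. Applying the same rule word-finally gives [ʒɛd].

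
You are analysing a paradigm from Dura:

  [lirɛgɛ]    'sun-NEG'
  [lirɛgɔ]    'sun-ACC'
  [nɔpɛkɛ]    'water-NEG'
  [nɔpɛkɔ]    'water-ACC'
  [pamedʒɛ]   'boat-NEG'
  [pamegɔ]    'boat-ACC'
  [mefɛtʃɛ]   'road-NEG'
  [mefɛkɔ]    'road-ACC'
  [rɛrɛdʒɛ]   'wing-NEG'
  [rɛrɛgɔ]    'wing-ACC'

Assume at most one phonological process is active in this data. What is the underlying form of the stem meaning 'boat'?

/pamedʒ/

The stem for 'boat' ends in [dʒ] in [pamedʒɛ] but [g] in [pamegɔ].
But 'sun' keeps [g] in both environments ([lirɛgɛ], [lirɛgɔ]), so there is no rule changing /g/ to [dʒ] before the NEG suffix.
The alternation reflects depalatalization: palato-alveolar /tʃ/ and /dʒ/ become [k] and [g] when no front vowel follows. /dʒ/ is underlying.
Hence 'boat' is /pamedʒ/ underlyingly.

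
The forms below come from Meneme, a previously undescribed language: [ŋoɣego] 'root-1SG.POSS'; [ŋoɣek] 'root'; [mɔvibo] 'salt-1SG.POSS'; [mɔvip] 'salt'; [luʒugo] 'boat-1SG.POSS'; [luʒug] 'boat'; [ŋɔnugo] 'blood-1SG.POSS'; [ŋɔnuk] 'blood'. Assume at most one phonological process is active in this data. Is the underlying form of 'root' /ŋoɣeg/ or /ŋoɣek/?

'root' shows [g] ~ [k] at the end of the stem ([ŋoɣego] vs [ŋoɣek]).
But 'boat' keeps [g] in both environments ([luʒugo], [luʒug]), so there is no rule changing /g/ to [k] in isolation.
The alternation reflects intervocalic voicing: voiceless stops become voiced between vowels. /k/ is underlying.

/ŋoɣek/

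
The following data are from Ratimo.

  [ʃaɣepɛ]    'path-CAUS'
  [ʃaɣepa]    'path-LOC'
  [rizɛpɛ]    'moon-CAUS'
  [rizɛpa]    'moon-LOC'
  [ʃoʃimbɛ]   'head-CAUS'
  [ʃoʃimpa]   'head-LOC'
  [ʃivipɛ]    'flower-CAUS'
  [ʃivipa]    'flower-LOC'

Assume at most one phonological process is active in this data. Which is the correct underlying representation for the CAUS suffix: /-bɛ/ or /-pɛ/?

/-bɛ/

The CAUS morpheme has two allomorphs, [-bɛ] and [-pɛ].
The LOC suffix, which begins with [p], is invariant after every stem; so [p] is not altered by any rule here.
The CAUS suffix is therefore /-bɛ/ underlyingly, with post-vocalic devoicing: voiced stops become voiceless after a vowel.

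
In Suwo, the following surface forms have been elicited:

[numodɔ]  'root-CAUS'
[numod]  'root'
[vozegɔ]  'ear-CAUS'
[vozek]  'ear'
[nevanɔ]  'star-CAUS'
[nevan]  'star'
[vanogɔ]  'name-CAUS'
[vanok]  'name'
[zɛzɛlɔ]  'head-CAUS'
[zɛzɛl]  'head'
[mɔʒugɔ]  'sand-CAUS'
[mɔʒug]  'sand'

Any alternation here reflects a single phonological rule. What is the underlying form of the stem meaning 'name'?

'name' shows [g] ~ [k] at the end of the stem ([vanogɔ] vs [vanok]).
If /g/ were underlying and a rule turned it into [k] in isolation, 'sand' would also alternate; but it has [g] in both [mɔʒugɔ] and [mɔʒug].
The alternation reflects intervocalic voicing: voiceless stops become voiced between vowels. /k/ is underlying.

/vanok/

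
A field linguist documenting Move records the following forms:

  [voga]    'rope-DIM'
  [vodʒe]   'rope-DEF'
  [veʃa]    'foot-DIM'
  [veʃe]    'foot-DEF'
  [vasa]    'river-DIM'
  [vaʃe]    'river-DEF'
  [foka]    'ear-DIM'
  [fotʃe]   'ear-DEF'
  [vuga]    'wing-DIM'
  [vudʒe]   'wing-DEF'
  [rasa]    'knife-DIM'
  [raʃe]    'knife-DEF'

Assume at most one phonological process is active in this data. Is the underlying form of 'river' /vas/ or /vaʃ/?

'river' shows [s] ~ [ʃ] at the end of the stem ([vasa] vs [vaʃe]).
But 'foot' keeps [ʃ] in both environments ([veʃa], [veʃe]), so there is no rule changing /ʃ/ to [s] before the DIM suffix.
The underlying segment must be /s/; /k/, /g/ and /s/ become palato-alveolar [tʃ], [dʒ] and [ʃ] before a front vowel, yielding [ʃ] there.

/vas/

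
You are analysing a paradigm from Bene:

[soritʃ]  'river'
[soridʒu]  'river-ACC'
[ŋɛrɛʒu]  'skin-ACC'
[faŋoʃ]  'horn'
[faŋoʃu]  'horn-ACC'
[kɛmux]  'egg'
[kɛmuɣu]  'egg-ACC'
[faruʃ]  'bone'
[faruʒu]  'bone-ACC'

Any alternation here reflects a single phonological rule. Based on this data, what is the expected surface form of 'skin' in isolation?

The stem for 'bone' ends in [ʃ] in [faruʃ] but [ʒ] in [faruʒu].
Compare 'horn', with invariant [ʃ] in [faŋoʃ] and [faŋoʃu]: an analysis with underlying /ʃ/ and a rule producing [ʒ] before the ACC suffix would wrongly predict alternation here too.
The alternation reflects word-final obstruent devoicing: voiced obstruents become voiceless word-finally. /ʒ/ is underlying.
From [ŋɛrɛʒu] the stem 'skin' is /ŋɛrɛʒ/; word-finally this yields [ŋɛrɛʃ].

[ŋɛrɛʃ]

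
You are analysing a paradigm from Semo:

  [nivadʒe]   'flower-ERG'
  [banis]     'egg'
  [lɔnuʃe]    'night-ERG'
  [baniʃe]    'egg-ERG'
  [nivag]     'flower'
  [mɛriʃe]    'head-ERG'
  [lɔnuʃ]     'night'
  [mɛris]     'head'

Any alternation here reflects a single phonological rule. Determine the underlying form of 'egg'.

/banis/

The stem for 'egg' ends in [s] in [banis] but [ʃ] in [baniʃe].
But 'night' keeps [ʃ] in both environments ([lɔnuʃ], [lɔnuʃe]), so there is no rule changing /ʃ/ to [s] in isolation.
So /s/ is underlying, and a rule of palatalization before a front vowel — /g/ and /s/ become palato-alveolar [dʒ] and [ʃ] before a front vowel — gives [ʃ].
The underlying form of 'egg' is therefore /banis/.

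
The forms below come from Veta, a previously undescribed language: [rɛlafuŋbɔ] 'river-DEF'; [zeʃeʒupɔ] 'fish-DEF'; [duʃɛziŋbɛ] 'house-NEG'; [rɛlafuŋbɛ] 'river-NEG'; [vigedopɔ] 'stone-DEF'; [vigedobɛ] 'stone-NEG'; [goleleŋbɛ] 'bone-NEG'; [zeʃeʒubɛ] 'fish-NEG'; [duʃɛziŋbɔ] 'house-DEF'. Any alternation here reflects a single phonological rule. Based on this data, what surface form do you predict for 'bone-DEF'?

The DEF morpheme has two allomorphs, [-bɔ] and [-pɔ].
By contrast the NEG suffix keeps its initial [b] throughout — that segment must be underlying.
The DEF suffix is therefore /-pɔ/ underlyingly, with post-nasal voicing: voiceless stops become voiced after a nasal.
After 'bone', which ends in a nasal, the suffix surfaces as [-bɔ], giving [goleleŋbɔ].

[goleleŋbɔ]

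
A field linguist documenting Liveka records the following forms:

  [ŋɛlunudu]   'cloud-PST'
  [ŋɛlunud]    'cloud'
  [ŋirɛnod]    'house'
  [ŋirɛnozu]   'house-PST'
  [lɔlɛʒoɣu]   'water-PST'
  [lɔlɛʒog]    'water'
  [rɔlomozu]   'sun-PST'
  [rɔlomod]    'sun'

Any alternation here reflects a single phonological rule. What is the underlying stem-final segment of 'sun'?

The root 'sun' surfaces as [rɔlomozu] and [rɔlomod], with a stem-final [z] ~ [d] alternation.
Compare 'cloud', with invariant [d] in [ŋɛlunudu] and [ŋɛlunud]: an analysis with underlying /d/ and a rule producing [z] before the PST suffix would wrongly predict alternation here too.
Therefore /z/ is basic and [d] is derived by word-final hardening (voiced fricatives become stops word-finally).

/z/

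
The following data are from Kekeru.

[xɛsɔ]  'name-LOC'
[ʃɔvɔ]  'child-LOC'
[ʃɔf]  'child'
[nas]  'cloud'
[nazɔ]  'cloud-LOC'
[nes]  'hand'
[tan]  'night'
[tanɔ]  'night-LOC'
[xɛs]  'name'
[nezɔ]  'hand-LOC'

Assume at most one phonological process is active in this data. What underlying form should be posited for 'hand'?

/nez/

'hand' shows [z] ~ [s] at the end of the stem ([nezɔ] vs [nes]).
Compare 'name', with invariant [s] in [xɛsɔ] and [xɛs]: an analysis with underlying /s/ and a rule producing [z] before the LOC suffix would wrongly predict alternation here too.
So /z/ is underlying, and a rule of word-final obstruent devoicing — voiced obstruents become voiceless word-finally — gives [s].
So 'hand' = /nez/.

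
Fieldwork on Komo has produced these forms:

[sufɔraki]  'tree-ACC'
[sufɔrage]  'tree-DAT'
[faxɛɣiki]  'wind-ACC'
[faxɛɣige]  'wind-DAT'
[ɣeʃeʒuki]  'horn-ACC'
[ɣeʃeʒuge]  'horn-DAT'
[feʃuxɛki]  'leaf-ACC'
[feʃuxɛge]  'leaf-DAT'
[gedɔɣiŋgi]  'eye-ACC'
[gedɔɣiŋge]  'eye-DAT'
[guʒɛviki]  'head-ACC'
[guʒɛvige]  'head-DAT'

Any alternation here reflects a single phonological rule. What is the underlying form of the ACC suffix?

The ACC morpheme has two allomorphs, [-gi] and [-ki].
By contrast the DAT suffix keeps its initial [g] throughout — that segment must be underlying.
The ACC suffix is therefore /-ki/ underlyingly, with post-nasal voicing: voiceless stops become voiced after a nasal.

/-ki/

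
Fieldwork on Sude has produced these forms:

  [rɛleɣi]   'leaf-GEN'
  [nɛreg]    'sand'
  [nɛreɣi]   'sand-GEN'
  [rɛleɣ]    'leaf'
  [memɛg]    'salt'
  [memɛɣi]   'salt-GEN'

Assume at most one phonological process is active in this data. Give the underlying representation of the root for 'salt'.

In [memɛɣi] and [memɛg] the final segment of 'salt' alternates: [ɣ] ~ [g].
But 'leaf' keeps [ɣ] in both environments ([rɛleɣi], [rɛleɣ]), so there is no rule changing /ɣ/ to [g] in isolation.
So /g/ is underlying, and a rule of intervocalic spirantization — voiced stops become fricatives between vowels — gives [ɣ].
Hence 'salt' is /memɛg/ underlyingly.

/memɛg/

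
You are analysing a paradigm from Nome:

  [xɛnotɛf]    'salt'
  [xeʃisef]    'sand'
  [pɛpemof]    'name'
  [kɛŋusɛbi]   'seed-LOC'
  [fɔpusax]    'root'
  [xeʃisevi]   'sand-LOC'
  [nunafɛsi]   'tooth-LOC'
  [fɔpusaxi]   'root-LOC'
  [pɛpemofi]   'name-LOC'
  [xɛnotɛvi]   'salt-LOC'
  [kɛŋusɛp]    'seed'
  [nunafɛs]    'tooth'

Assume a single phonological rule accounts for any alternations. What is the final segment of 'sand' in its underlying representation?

The root 'sand' surfaces as [xeʃisef] and [xeʃisevi], with a stem-final [f] ~ [v] alternation.
But 'name' keeps [f] in both environments ([pɛpemof], [pɛpemofi]), so there is no rule changing /f/ to [v] before the LOC suffix.
The alternation reflects word-final obstruent devoicing: voiced obstruents become voiceless word-finally. /v/ is underlying.

/v/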